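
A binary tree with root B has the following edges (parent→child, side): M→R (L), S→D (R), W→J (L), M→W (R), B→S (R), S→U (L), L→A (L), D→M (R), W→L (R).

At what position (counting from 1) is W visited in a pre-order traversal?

7

Pre-order visits the node, then its left subtree, then its right subtree.
Visit B.
At B: no left child.
At B: go right to S.
  Visit S.
  At S: go left to U.
    U is a leaf — visit U.
  At S: go right to D.
    Visit D.
    At D: no left child.
    At D: go right to M.
      Visit M.
      At M: go left to R.
        R is a leaf — visit R.
      At M: go right to W.
        Visit W.
        At W: go left to J.
          J is a leaf — visit J.
        At W: go right to L.
          Visit L.
          At L: go left to A.
            A is a leaf — visit A.
          At L: no right child.
Full pre-order sequence: B, S, U, D, M, R, W, J, L, A.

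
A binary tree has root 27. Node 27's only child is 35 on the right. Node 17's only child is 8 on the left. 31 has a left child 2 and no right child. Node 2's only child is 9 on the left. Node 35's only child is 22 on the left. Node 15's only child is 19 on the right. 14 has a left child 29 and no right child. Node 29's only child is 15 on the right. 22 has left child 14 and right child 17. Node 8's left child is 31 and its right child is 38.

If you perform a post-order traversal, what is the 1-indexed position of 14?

4

Post-order visits the left subtree, then the right subtree, then the node.
At 27: no left child.
At 27: go right to 35.
  At 35: go left to 22.
    At 22: go left to 14.
      At 14: go left to 29.
        At 29: no left child.
        At 29: go right to 15.
          At 15: no left child.
          At 15: go right to 19.
            19 is a leaf — visit 19.
          Visit 15.
        Visit 29.
      At 14: no right child.
      Visit 14.
    At 22: go right to 17.
      At 17: go left to 8.
        At 8: go left to 31.
          At 31: go left to 2.
            At 2: go left to 9.
              9 is a leaf — visit 9.
            At 2: no right child.
            Visit 2.
          At 31: no right child.
          Visit 31.
        At 8: go right to 38.
          38 is a leaf — visit 38.
        Visit 8.
      At 17: no right child.
      Visit 17.
    Visit 22.
  At 35: no right child.
  Visit 35.
Visit 27.
Full post-order sequence: 19, 15, 29, 14, 9, 2, 31, 38, 8, 17, 22, 35, 27.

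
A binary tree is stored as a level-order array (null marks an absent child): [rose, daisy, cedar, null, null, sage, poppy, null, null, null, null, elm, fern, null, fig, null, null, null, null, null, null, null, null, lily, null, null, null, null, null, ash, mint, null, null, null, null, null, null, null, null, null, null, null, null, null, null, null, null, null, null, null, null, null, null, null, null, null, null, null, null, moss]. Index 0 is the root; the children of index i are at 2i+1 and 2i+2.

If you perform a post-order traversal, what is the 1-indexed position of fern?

Post-order visits the left subtree, then the right subtree, then the node.
At rose: go left to daisy.
  daisy is a leaf — visit daisy.
At rose: go right to cedar.
  At cedar: go left to sage.
    At sage: go left to elm.
      At elm: go left to lily.
        lily is a leaf — visit lily.
      At elm: no right child.
      Visit elm.
    At sage: go right to fern.
      fern is a leaf — visit fern.
    Visit sage.
  At cedar: go right to poppy.
    At poppy: no left child.
    At poppy: go right to fig.
      At fig: go left to ash.
        At ash: go left to moss.
          moss is a leaf — visit moss.
        At ash: no right child.
        Visit ash.
      At fig: go right to mint.
        mint is a leaf — visit mint.
      Visit fig.
    Visit poppy.
  Visit cedar.
Visit rose.
Full post-order sequence: daisy, lily, elm, fern, sage, moss, ash, mint, fig, poppy, cedar, rose.

4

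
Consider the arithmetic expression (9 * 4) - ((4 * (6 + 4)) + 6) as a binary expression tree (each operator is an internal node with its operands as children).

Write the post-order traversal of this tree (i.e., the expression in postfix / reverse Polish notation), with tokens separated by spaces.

Post-order on an expression tree gives postfix notation: for each operator, emit left operand, right operand, then the operator.

9 4 * 4 6 4 + * 6 + -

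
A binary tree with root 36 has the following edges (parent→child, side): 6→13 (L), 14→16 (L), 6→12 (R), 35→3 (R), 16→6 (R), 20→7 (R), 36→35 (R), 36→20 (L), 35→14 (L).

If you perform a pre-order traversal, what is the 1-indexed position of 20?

Pre-order visits the node, then its left subtree, then its right subtree.
Visit 36.
At 36: go left to 20.
  Visit 20.
  At 20: no left child.
  At 20: go right to 7.
    7 is a leaf — visit 7.
At 36: go right to 35.
  Visit 35.
  At 35: go left to 14.
    Visit 14.
    At 14: go left to 16.
      Visit 16.
      At 16: no left child.
      At 16: go right to 6.
        Visit 6.
        At 6: go left to 13.
          13 is a leaf — visit 13.
        At 6: go right to 12.
          12 is a leaf — visit 12.
    At 14: no right child.
  At 35: go right to 3.
    3 is a leaf — visit 3.
Full pre-order sequence: 36, 20, 7, 35, 14, 16, 6, 13, 12, 3.

2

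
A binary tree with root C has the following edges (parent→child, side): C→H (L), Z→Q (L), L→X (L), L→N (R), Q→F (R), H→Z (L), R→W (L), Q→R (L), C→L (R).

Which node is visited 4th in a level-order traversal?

Z

Level-order visits nodes level by level from the root, left to right within each level.
Level 0: C
Level 1: H, L
Level 2: Z, X, N
Level 3: Q
Level 4: R, F
Level 5: W
Full level-order sequence: C, H, L, Z, X, N, Q, R, F, W.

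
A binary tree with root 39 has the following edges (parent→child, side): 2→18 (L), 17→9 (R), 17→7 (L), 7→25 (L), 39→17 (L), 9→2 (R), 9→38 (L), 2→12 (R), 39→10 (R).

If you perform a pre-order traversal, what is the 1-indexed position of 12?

9

Pre-order visits the node, then its left subtree, then its right subtree.
Visit 39.
At 39: go left to 17.
  Visit 17.
  At 17: go left to 7.
    Visit 7.
    At 7: go left to 25.
      25 is a leaf — visit 25.
    At 7: no right child.
  At 17: go right to 9.
    Visit 9.
    At 9: go left to 38.
      38 is a leaf — visit 38.
    At 9: go right to 2.
      Visit 2.
      At 2: go left to 18.
        18 is a leaf — visit 18.
      At 2: go right to 12.
        12 is a leaf — visit 12.
At 39: go right to 10.
  10 is a leaf — visit 10.
Full pre-order sequence: 39, 17, 7, 25, 9, 38, 2, 18, 12, 10.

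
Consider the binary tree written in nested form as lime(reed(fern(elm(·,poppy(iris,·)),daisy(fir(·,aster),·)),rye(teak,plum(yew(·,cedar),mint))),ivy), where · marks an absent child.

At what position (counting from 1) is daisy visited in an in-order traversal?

7

In-order visits the left subtree, then the node, then the right subtree.
At lime: go left to reed.
  At reed: go left to fern.
    At fern: go left to elm.
      At elm: no left child.
      Visit elm.
      At elm: go right to poppy.
        At poppy: go left to iris.
          iris is a leaf — visit iris.
        Visit poppy.
        At poppy: no right child.
    Visit fern.
    At fern: go right to daisy.
      At daisy: go left to fir.
        At fir: no left child.
        Visit fir.
        At fir: go right to aster.
          aster is a leaf — visit aster.
      Visit daisy.
      At daisy: no right child.
  Visit reed.
  At reed: go right to rye.
    At rye: go left to teak.
      teak is a leaf — visit teak.
    Visit rye.
    At rye: go right to plum.
      At plum: go left to yew.
        At yew: no left child.
        Visit yew.
        At yew: go right to cedar.
          cedar is a leaf — visit cedar.
      Visit plum.
      At plum: go right to mint.
        mint is a leaf — visit mint.
Visit lime.
At lime: go right to ivy.
  ivy is a leaf — visit ivy.
Full in-order sequence: elm, iris, poppy, fern, fir, aster, daisy, reed, teak, rye, yew, cedar, plum, mint, lime, ivy.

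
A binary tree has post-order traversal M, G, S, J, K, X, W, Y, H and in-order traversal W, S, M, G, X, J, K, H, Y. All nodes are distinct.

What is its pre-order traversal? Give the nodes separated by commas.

H, W, X, S, G, M, K, J, Y

The last element of post-order is the root; it splits in-order into left and right subtrees.
Root H: left subtree has 7 nodes {W, S, M, G, X, J, K}, right has 1 {Y}.
  Root W: left subtree has 0 nodes { }, right has 6 {S, M, G, X, J, K}.
    Root X: left subtree has 3 nodes {S, M, G}, right has 2 {J, K}.
      Root S: left subtree has 0 nodes { }, right has 2 {M, G}.
        Root G: left subtree has 1 node {M}, right has 0 { }.
      Root K: left subtree has 1 node {J}, right has 0 { }.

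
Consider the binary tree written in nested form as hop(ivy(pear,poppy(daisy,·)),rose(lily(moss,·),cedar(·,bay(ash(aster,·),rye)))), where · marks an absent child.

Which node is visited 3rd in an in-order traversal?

daisy

In-order visits the left subtree, then the node, then the right subtree.
At hop: go left to ivy.
  At ivy: go left to pear.
    pear is a leaf — visit pear.
  Visit ivy.
  At ivy: go right to poppy.
    At poppy: go left to daisy.
      daisy is a leaf — visit daisy.
    Visit poppy.
    At poppy: no right child.
Visit hop.
At hop: go right to rose.
  At rose: go left to lily.
    At lily: go left to moss.
      moss is a leaf — visit moss.
    Visit lily.
    At lily: no right child.
  Visit rose.
  At rose: go right to cedar.
    At cedar: no left child.
    Visit cedar.
    At cedar: go right to bay.
      At bay: go left to ash.
        At ash: go left to aster.
          aster is a leaf — visit aster.
        Visit ash.
        At ash: no right child.
      Visit bay.
      At bay: go right to rye.
        rye is a leaf — visit rye.
Full in-order sequence: pear, ivy, daisy, poppy, hop, moss, lily, rose, cedar, aster, ash, bay, rye.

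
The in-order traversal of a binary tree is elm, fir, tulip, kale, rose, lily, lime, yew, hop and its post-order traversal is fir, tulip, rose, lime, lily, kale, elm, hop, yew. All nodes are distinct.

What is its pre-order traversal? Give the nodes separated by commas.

yew, elm, kale, tulip, fir, lily, rose, lime, hop

The last element of post-order is the root; it splits in-order into left and right subtrees.
Root yew: left subtree has 7 nodes {elm, fir, tulip, kale, rose, lily, lime}, right has 1 {hop}.
  Root elm: left subtree has 0 nodes { }, right has 6 {fir, tulip, kale, rose, lily, lime}.
    Root kale: left subtree has 2 nodes {fir, tulip}, right has 3 {rose, lily, lime}.
      Root tulip: left subtree has 1 node {fir}, right has 0 { }.
      Root lily: left subtree has 1 node {rose}, right has 1 {lime}.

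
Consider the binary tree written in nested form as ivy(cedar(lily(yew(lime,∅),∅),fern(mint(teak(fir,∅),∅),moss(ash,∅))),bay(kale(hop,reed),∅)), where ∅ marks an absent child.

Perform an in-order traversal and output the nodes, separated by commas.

In-order visits the left subtree, then the node, then the right subtree.
At ivy: go left to cedar.
  At cedar: go left to lily.
    At lily: go left to yew.
      At yew: go left to lime.
        lime is a leaf — visit lime.
      Visit yew.
      At yew: no right child.
    Visit lily.
    At lily: no right child.
  Visit cedar.
  At cedar: go right to fern.
    At fern: go left to mint.
      At mint: go left to teak.
        At teak: go left to fir.
          fir is a leaf — visit fir.
        Visit teak.
        At teak: no right child.
      Visit mint.
      At mint: no right child.
    Visit fern.
    At fern: go right to moss.
      At moss: go left to ash.
        ash is a leaf — visit ash.
      Visit moss.
      At moss: no right child.
Visit ivy.
At ivy: go right to bay.
  At bay: go left to kale.
    At kale: go left to hop.
      hop is a leaf — visit hop.
    Visit kale.
    At kale: go right to reed.
      reed is a leaf — visit reed.
  Visit bay.
  At bay: no right child.

lime, yew, lily, cedar, fir, teak, mint, fern, ash, moss, ivy, hop, kale, reed, bay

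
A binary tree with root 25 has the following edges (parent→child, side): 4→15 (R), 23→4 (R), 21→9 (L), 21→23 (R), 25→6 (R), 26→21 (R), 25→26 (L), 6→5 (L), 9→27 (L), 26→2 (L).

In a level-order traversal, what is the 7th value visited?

9

Level-order visits nodes level by level from the root, left to right within each level.
Level 0: 25
Level 1: 26, 6
Level 2: 2, 21, 5
Level 3: 9, 23
Level 4: 27, 4
Level 5: 15
Full level-order sequence: 25, 26, 6, 2, 21, 5, 9, 23, 27, 4, 15.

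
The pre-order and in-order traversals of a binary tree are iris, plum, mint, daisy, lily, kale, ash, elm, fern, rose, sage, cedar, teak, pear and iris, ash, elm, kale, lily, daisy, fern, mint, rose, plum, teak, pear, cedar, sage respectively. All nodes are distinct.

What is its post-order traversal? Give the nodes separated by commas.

The first element of pre-order is the root; it splits in-order into left and right subtrees.
Root iris: left subtree has 0 nodes { }, right has 13 {ash, elm, kale, lily, daisy, fern, mint, rose, plum, teak, pear, cedar, sage}.
  Root plum: left subtree has 8 nodes {ash, elm, kale, lily, daisy, fern, mint, rose}, right has 4 {teak, pear, cedar, sage}.
    Root mint: left subtree has 6 nodes {ash, elm, kale, lily, daisy, fern}, right has 1 {rose}.
      Root daisy: left subtree has 4 nodes {ash, elm, kale, lily}, right has 1 {fern}.
        Root lily: left subtree has 3 nodes {ash, elm, kale}, right has 0 { }.
          Root kale: left subtree has 2 nodes {ash, elm}, right has 0 { }.
            Root ash: left subtree has 0 nodes { }, right has 1 {elm}.
    Root sage: left subtree has 3 nodes {teak, pear, cedar}, right has 0 { }.
      Root cedar: left subtree has 2 nodes {teak, pear}, right has 0 { }.
        Root teak: left subtree has 0 nodes { }, right has 1 {pear}.

elm, ash, kale, lily, fern, daisy, rose, mint, pear, teak, cedar, sage, plum, iris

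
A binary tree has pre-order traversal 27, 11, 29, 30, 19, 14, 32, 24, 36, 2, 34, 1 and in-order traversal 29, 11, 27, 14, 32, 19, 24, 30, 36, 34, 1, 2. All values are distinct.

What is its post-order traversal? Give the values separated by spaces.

The first element of pre-order is the root; it splits in-order into left and right subtrees.
Root 27: left subtree has 2 nodes {29, 11}, right has 9 {14, 32, 19, 24, 30, 36, 34, 1, 2}.
  Root 11: left subtree has 1 node {29}, right has 0 { }.
  Root 30: left subtree has 4 nodes {14, 32, 19, 24}, right has 4 {36, 34, 1, 2}.
    Root 19: left subtree has 2 nodes {14, 32}, right has 1 {24}.
      Root 14: left subtree has 0 nodes { }, right has 1 {32}.
    Root 36: left subtree has 0 nodes { }, right has 3 {34, 1, 2}.
      Root 2: left subtree has 2 nodes {34, 1}, right has 0 { }.
        Root 34: left subtree has 0 nodes { }, right has 1 {1}.

29 11 32 14 24 19 1 34 2 36 30 27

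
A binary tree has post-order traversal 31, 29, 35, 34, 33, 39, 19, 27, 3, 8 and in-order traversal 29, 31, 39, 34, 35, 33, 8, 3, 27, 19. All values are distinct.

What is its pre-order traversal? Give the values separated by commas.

The last element of post-order is the root; it splits in-order into left and right subtrees.
Root 8: left subtree has 6 nodes {29, 31, 39, 34, 35, 33}, right has 3 {3, 27, 19}.
  Root 39: left subtree has 2 nodes {29, 31}, right has 3 {34, 35, 33}.
    Root 29: left subtree has 0 nodes { }, right has 1 {31}.
    Root 33: left subtree has 2 nodes {34, 35}, right has 0 { }.
      Root 34: left subtree has 0 nodes { }, right has 1 {35}.
  Root 3: left subtree has 0 nodes { }, right has 2 {27, 19}.
    Root 27: left subtree has 0 nodes { }, right has 1 {19}.

8, 39, 29, 31, 33, 34, 35, 3, 27, 19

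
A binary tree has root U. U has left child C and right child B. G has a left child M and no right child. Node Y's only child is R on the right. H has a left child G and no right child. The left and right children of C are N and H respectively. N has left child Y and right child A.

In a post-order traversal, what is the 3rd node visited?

Post-order visits the left subtree, then the right subtree, then the node.
At U: go left to C.
  At C: go left to N.
    At N: go left to Y.
      At Y: no left child.
      At Y: go right to R.
        R is a leaf — visit R.
      Visit Y.
    At N: go right to A.
      A is a leaf — visit A.
    Visit N.
  At C: go right to H.
    At H: go left to G.
      At G: go left to M.
        M is a leaf — visit M.
      At G: no right child.
      Visit G.
    At H: no right child.
    Visit H.
  Visit C.
At U: go right to B.
  B is a leaf — visit B.
Visit U.
Full post-order sequence: R, Y, A, N, M, G, H, C, B, U.

A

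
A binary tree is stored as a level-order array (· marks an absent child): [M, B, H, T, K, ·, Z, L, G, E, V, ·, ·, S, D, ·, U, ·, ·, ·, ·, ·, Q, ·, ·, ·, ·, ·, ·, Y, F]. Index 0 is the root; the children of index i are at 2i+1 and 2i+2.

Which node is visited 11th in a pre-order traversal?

Pre-order visits the node, then its left subtree, then its right subtree.
Visit M.
At M: go left to B.
  Visit B.
  At B: go left to T.
    Visit T.
    At T: go left to L.
      Visit L.
      At L: no left child.
      At L: go right to U.
        U is a leaf — visit U.
    At T: go right to G.
      G is a leaf — visit G.
  At B: go right to K.
    Visit K.
    At K: go left to E.
      E is a leaf — visit E.
    At K: go right to V.
      Visit V.
      At V: no left child.
      At V: go right to Q.
        Q is a leaf — visit Q.
At M: go right to H.
  Visit H.
  At H: no left child.
  At H: go right to Z.
    Visit Z.
    At Z: go left to S.
      S is a leaf — visit S.
    At Z: go right to D.
      Visit D.
      At D: go left to Y.
        Y is a leaf — visit Y.
      At D: go right to F.
        F is a leaf — visit F.
Full pre-order sequence: M, B, T, L, U, G, K, E, V, Q, H, Z, S, D, Y, F.

H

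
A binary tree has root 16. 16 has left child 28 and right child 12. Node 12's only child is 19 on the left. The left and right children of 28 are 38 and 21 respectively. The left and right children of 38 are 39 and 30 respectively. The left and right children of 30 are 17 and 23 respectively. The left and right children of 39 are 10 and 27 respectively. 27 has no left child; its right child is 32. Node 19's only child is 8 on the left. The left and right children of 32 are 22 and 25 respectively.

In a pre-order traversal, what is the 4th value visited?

39

Pre-order visits the node, then its left subtree, then its right subtree.
Visit 16.
At 16: go left to 28.
  Visit 28.
  At 28: go left to 38.
    Visit 38.
    At 38: go left to 39.
      Visit 39.
      At 39: go left to 10.
        10 is a leaf — visit 10.
      At 39: go right to 27.
        Visit 27.
        At 27: no left child.
        At 27: go right to 32.
          Visit 32.
          At 32: go left to 22.
            22 is a leaf — visit 22.
          At 32: go right to 25.
            25 is a leaf — visit 25.
    At 38: go right to 30.
      Visit 30.
      At 30: go left to 17.
        17 is a leaf — visit 17.
      At 30: go right to 23.
        23 is a leaf — visit 23.
  At 28: go right to 21.
    21 is a leaf — visit 21.
At 16: go right to 12.
  Visit 12.
  At 12: go left to 19.
    Visit 19.
    At 19: go left to 8.
      8 is a leaf — visit 8.
    At 19: no right child.
  At 12: no right child.
Full pre-order sequence: 16, 28, 38, 39, 10, 27, 32, 22, 25, 30, 17, 23, 21, 12, 19, 8.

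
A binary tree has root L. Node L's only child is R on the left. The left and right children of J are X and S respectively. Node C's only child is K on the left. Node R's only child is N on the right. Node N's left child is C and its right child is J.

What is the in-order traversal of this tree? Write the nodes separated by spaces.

R K C N X J S L

In-order visits the left subtree, then the node, then the right subtree.
At L: go left to R.
  At R: no left child.
  Visit R.
  At R: go right to N.
    At N: go left to C.
      At C: go left to K.
        K is a leaf — visit K.
      Visit C.
      At C: no right child.
    Visit N.
    At N: go right to J.
      At J: go left to X.
        X is a leaf — visit X.
      Visit J.
      At J: go right to S.
        S is a leaf — visit S.
Visit L.
At L: no right child.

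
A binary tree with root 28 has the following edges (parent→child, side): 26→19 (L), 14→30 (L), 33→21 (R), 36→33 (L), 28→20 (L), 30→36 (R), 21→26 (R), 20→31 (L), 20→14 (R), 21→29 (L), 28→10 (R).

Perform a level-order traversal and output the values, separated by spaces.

Level-order visits nodes level by level from the root, left to right within each level.
Level 0: 28
Level 1: 20, 10
Level 2: 31, 14
Level 3: 30
Level 4: 36
Level 5: 33
Level 6: 21
Level 7: 29, 26
Level 8: 19

28 20 10 31 14 30 36 33 21 29 26 19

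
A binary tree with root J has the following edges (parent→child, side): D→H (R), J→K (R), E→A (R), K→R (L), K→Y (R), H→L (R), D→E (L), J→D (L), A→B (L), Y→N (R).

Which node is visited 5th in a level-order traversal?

H

Level-order visits nodes level by level from the root, left to right within each level.
Level 0: J
Level 1: D, K
Level 2: E, H, R, Y
Level 3: A, L, N
Level 4: B
Full level-order sequence: J, D, K, E, H, R, Y, A, L, N, B.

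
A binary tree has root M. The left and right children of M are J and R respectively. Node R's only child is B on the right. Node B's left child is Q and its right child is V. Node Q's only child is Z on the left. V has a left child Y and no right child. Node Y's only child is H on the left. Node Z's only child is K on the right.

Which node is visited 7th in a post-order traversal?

Post-order visits the left subtree, then the right subtree, then the node.
At M: go left to J.
  J is a leaf — visit J.
At M: go right to R.
  At R: no left child.
  At R: go right to B.
    At B: go left to Q.
      At Q: go left to Z.
        At Z: no left child.
        At Z: go right to K.
          K is a leaf — visit K.
        Visit Z.
      At Q: no right child.
      Visit Q.
    At B: go right to V.
      At V: go left to Y.
        At Y: go left to H.
          H is a leaf — visit H.
        At Y: no right child.
        Visit Y.
      At V: no right child.
      Visit V.
    Visit B.
  Visit R.
Visit M.
Full post-order sequence: J, K, Z, Q, H, Y, V, B, R, M.

V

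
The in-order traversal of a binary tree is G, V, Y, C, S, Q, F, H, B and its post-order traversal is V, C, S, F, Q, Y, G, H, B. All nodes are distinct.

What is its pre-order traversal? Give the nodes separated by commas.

The last element of post-order is the root; it splits in-order into left and right subtrees.
Root B: left subtree has 8 nodes {G, V, Y, C, S, Q, F, H}, right has 0 { }.
  Root H: left subtree has 7 nodes {G, V, Y, C, S, Q, F}, right has 0 { }.
    Root G: left subtree has 0 nodes { }, right has 6 {V, Y, C, S, Q, F}.
      Root Y: left subtree has 1 node {V}, right has 4 {C, S, Q, F}.
        Root Q: left subtree has 2 nodes {C, S}, right has 1 {F}.
          Root S: left subtree has 1 node {C}, right has 0 { }.

B, H, G, Y, V, Q, S, C, F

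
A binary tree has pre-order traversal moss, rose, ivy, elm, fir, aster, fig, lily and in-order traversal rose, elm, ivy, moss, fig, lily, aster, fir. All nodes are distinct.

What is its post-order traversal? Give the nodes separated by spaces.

elm ivy rose lily fig aster fir moss

The first element of pre-order is the root; it splits in-order into left and right subtrees.
Root moss: left subtree has 3 nodes {rose, elm, ivy}, right has 4 {fig, lily, aster, fir}.
  Root rose: left subtree has 0 nodes { }, right has 2 {elm, ivy}.
    Root ivy: left subtree has 1 node {elm}, right has 0 { }.
  Root fir: left subtree has 3 nodes {fig, lily, aster}, right has 0 { }.
    Root aster: left subtree has 2 nodes {fig, lily}, right has 0 { }.
      Root fig: left subtree has 0 nodes { }, right has 1 {lily}.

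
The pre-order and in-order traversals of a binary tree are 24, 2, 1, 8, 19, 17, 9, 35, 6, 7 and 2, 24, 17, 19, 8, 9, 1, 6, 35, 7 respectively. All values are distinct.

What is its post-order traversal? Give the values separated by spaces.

2 17 19 9 8 6 7 35 1 24

The first element of pre-order is the root; it splits in-order into left and right subtrees.
Root 24: left subtree has 1 node {2}, right has 8 {17, 19, 8, 9, 1, 6, 35, 7}.
  Root 1: left subtree has 4 nodes {17, 19, 8, 9}, right has 3 {6, 35, 7}.
    Root 8: left subtree has 2 nodes {17, 19}, right has 1 {9}.
      Root 19: left subtree has 1 node {17}, right has 0 { }.
    Root 35: left subtree has 1 node {6}, right has 1 {7}.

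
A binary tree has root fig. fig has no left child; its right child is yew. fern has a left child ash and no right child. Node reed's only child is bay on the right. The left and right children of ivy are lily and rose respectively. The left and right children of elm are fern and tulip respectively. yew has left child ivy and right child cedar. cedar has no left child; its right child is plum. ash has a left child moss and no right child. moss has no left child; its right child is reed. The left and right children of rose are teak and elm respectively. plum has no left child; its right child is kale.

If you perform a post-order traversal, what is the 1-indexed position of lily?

Post-order visits the left subtree, then the right subtree, then the node.
At fig: no left child.
At fig: go right to yew.
  At yew: go left to ivy.
    At ivy: go left to lily.
      lily is a leaf — visit lily.
    At ivy: go right to rose.
      At rose: go left to teak.
        teak is a leaf — visit teak.
      At rose: go right to elm.
        At elm: go left to fern.
          At fern: go left to ash.
            At ash: go left to moss.
              At moss: no left child.
              At moss: go right to reed.
                At reed: no left child.
                At reed: go right to bay.
                  bay is a leaf — visit bay.
                Visit reed.
              Visit moss.
            At ash: no right child.
            Visit ash.
          At fern: no right child.
          Visit fern.
        At elm: go right to tulip.
          tulip is a leaf — visit tulip.
        Visit elm.
      Visit rose.
    Visit ivy.
  At yew: go right to cedar.
    At cedar: no left child.
    At cedar: go right to plum.
      At plum: no left child.
      At plum: go right to kale.
        kale is a leaf — visit kale.
      Visit plum.
    Visit cedar.
  Visit yew.
Visit fig.
Full post-order sequence: lily, teak, bay, reed, moss, ash, fern, tulip, elm, rose, ivy, kale, plum, cedar, yew, fig.

1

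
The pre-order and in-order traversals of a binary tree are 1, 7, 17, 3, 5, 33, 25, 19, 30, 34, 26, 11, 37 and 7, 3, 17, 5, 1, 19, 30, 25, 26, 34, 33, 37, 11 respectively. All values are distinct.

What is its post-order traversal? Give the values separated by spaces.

3 5 17 7 30 19 26 34 25 37 11 33 1

The first element of pre-order is the root; it splits in-order into left and right subtrees.
Root 1: left subtree has 4 nodes {7, 3, 17, 5}, right has 8 {19, 30, 25, 26, 34, 33, 37, 11}.
  Root 7: left subtree has 0 nodes { }, right has 3 {3, 17, 5}.
    Root 17: left subtree has 1 node {3}, right has 1 {5}.
  Root 33: left subtree has 5 nodes {19, 30, 25, 26, 34}, right has 2 {37, 11}.
    Root 25: left subtree has 2 nodes {19, 30}, right has 2 {26, 34}.
      Root 19: left subtree has 0 nodes { }, right has 1 {30}.
      Root 34: left subtree has 1 node {26}, right has 0 { }.
    Root 11: left subtree has 1 node {37}, right has 0 { }.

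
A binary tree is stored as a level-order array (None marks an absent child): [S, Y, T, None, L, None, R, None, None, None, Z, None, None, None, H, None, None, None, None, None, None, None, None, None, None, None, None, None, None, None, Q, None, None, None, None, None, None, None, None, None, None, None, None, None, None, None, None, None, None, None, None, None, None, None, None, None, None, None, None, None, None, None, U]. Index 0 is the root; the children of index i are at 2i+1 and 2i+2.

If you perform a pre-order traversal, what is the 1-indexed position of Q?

Pre-order visits the node, then its left subtree, then its right subtree.
Visit S.
At S: go left to Y.
  Visit Y.
  At Y: no left child.
  At Y: go right to L.
    Visit L.
    At L: no left child.
    At L: go right to Z.
      Z is a leaf — visit Z.
At S: go right to T.
  Visit T.
  At T: no left child.
  At T: go right to R.
    Visit R.
    At R: no left child.
    At R: go right to H.
      Visit H.
      At H: no left child.
      At H: go right to Q.
        Visit Q.
        At Q: no left child.
        At Q: go right to U.
          U is a leaf — visit U.
Full pre-order sequence: S, Y, L, Z, T, R, H, Q, U.

8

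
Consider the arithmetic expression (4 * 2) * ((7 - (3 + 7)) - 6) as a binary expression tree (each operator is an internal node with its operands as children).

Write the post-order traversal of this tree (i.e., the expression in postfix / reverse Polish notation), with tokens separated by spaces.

Post-order on an expression tree gives postfix notation: for each operator, emit left operand, right operand, then the operator.

4 2 * 7 3 7 + - 6 - *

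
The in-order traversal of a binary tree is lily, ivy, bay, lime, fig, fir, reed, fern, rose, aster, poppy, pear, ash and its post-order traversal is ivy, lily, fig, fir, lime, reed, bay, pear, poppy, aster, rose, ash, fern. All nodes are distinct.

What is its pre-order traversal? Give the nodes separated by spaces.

The last element of post-order is the root; it splits in-order into left and right subtrees.
Root fern: left subtree has 7 nodes {lily, ivy, bay, lime, fig, fir, reed}, right has 5 {rose, aster, poppy, pear, ash}.
  Root bay: left subtree has 2 nodes {lily, ivy}, right has 4 {lime, fig, fir, reed}.
    Root lily: left subtree has 0 nodes { }, right has 1 {ivy}.
    Root reed: left subtree has 3 nodes {lime, fig, fir}, right has 0 { }.
      Root lime: left subtree has 0 nodes { }, right has 2 {fig, fir}.
        Root fir: left subtree has 1 node {fig}, right has 0 { }.
  Root ash: left subtree has 4 nodes {rose, aster, poppy, pear}, right has 0 { }.
    Root rose: left subtree has 0 nodes { }, right has 3 {aster, poppy, pear}.
      Root aster: left subtree has 0 nodes { }, right has 2 {poppy, pear}.
        Root poppy: left subtree has 0 nodes { }, right has 1 {pear}.

fern bay lily ivy reed lime fir fig ash rose aster poppy pear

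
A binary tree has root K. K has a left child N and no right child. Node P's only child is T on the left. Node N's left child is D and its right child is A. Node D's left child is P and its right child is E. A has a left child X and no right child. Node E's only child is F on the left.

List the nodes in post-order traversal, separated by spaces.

Post-order visits the left subtree, then the right subtree, then the node.
At K: go left to N.
  At N: go left to D.
    At D: go left to P.
      At P: go left to T.
        T is a leaf — visit T.
      At P: no right child.
      Visit P.
    At D: go right to E.
      At E: go left to F.
        F is a leaf — visit F.
      At E: no right child.
      Visit E.
    Visit D.
  At N: go right to A.
    At A: go left to X.
      X is a leaf — visit X.
    At A: no right child.
    Visit A.
  Visit N.
At K: no right child.
Visit K.

T P F E D X A N K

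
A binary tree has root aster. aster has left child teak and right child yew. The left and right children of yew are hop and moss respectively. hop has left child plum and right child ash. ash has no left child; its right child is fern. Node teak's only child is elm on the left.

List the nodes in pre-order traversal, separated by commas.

aster, teak, elm, yew, hop, plum, ash, fern, moss

Pre-order visits the node, then its left subtree, then its right subtree.
Visit aster.
At aster: go left to teak.
  Visit teak.
  At teak: go left to elm.
    elm is a leaf — visit elm.
  At teak: no right child.
At aster: go right to yew.
  Visit yew.
  At yew: go left to hop.
    Visit hop.
    At hop: go left to plum.
      plum is a leaf — visit plum.
    At hop: go right to ash.
      Visit ash.
      At ash: no left child.
      At ash: go right to fern.
        fern is a leaf — visit fern.
  At yew: go right to moss.
    moss is a leaf — visit moss.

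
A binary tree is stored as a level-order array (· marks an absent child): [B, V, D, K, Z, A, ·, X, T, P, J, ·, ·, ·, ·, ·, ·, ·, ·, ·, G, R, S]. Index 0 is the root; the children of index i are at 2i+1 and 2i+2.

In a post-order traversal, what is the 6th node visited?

R

Post-order visits the left subtree, then the right subtree, then the node.
At B: go left to V.
  At V: go left to K.
    At K: go left to X.
      X is a leaf — visit X.
    At K: go right to T.
      T is a leaf — visit T.
    Visit K.
  At V: go right to Z.
    At Z: go left to P.
      At P: no left child.
      At P: go right to G.
        G is a leaf — visit G.
      Visit P.
    At Z: go right to J.
      At J: go left to R.
        R is a leaf — visit R.
      At J: go right to S.
        S is a leaf — visit S.
      Visit J.
    Visit Z.
  Visit V.
At B: go right to D.
  At D: go left to A.
    A is a leaf — visit A.
  At D: no right child.
  Visit D.
Visit B.
Full post-order sequence: X, T, K, G, P, R, S, J, Z, V, A, D, B.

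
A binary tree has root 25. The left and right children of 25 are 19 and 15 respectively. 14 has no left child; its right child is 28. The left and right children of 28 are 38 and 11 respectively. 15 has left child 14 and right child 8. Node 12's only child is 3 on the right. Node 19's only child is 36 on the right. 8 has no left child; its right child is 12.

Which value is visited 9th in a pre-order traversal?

8

Pre-order visits the node, then its left subtree, then its right subtree.
Visit 25.
At 25: go left to 19.
  Visit 19.
  At 19: no left child.
  At 19: go right to 36.
    36 is a leaf — visit 36.
At 25: go right to 15.
  Visit 15.
  At 15: go left to 14.
    Visit 14.
    At 14: no left child.
    At 14: go right to 28.
      Visit 28.
      At 28: go left to 38.
        38 is a leaf — visit 38.
      At 28: go right to 11.
        11 is a leaf — visit 11.
  At 15: go right to 8.
    Visit 8.
    At 8: no left child.
    At 8: go right to 12.
      Visit 12.
      At 12: no left child.
      At 12: go right to 3.
        3 is a leaf — visit 3.
Full pre-order sequence: 25, 19, 36, 15, 14, 28, 38, 11, 8, 12, 3.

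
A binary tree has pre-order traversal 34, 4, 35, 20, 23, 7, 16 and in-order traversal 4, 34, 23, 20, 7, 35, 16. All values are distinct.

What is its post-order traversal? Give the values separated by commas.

The first element of pre-order is the root; it splits in-order into left and right subtrees.
Root 34: left subtree has 1 node {4}, right has 5 {23, 20, 7, 35, 16}.
  Root 35: left subtree has 3 nodes {23, 20, 7}, right has 1 {16}.
    Root 20: left subtree has 1 node {23}, right has 1 {7}.

4, 23, 7, 20, 16, 35, 34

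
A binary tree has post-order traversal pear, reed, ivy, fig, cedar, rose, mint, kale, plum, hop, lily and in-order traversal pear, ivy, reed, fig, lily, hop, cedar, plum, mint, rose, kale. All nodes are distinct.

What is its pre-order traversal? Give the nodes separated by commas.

lily, fig, ivy, pear, reed, hop, plum, cedar, kale, mint, rose

The last element of post-order is the root; it splits in-order into left and right subtrees.
Root lily: left subtree has 4 nodes {pear, ivy, reed, fig}, right has 6 {hop, cedar, plum, mint, rose, kale}.
  Root fig: left subtree has 3 nodes {pear, ivy, reed}, right has 0 { }.
    Root ivy: left subtree has 1 node {pear}, right has 1 {reed}.
  Root hop: left subtree has 0 nodes { }, right has 5 {cedar, plum, mint, rose, kale}.
    Root plum: left subtree has 1 node {cedar}, right has 3 {mint, rose, kale}.
      Root kale: left subtree has 2 nodes {mint, rose}, right has 0 { }.
        Root mint: left subtree has 0 nodes { }, right has 1 {rose}.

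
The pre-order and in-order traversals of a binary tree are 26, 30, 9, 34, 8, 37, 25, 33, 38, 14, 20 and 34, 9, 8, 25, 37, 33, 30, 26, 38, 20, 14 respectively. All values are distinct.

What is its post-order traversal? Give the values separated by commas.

34, 25, 33, 37, 8, 9, 30, 20, 14, 38, 26

The first element of pre-order is the root; it splits in-order into left and right subtrees.
Root 26: left subtree has 7 nodes {34, 9, 8, 25, 37, 33, 30}, right has 3 {38, 20, 14}.
  Root 30: left subtree has 6 nodes {34, 9, 8, 25, 37, 33}, right has 0 { }.
    Root 9: left subtree has 1 node {34}, right has 4 {8, 25, 37, 33}.
      Root 8: left subtree has 0 nodes { }, right has 3 {25, 37, 33}.
        Root 37: left subtree has 1 node {25}, right has 1 {33}.
  Root 38: left subtree has 0 nodes { }, right has 2 {20, 14}.
    Root 14: left subtree has 1 node {20}, right has 0 { }.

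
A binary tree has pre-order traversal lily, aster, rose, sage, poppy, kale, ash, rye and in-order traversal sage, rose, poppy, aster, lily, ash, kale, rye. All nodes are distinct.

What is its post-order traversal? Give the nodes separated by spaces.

The first element of pre-order is the root; it splits in-order into left and right subtrees.
Root lily: left subtree has 4 nodes {sage, rose, poppy, aster}, right has 3 {ash, kale, rye}.
  Root aster: left subtree has 3 nodes {sage, rose, poppy}, right has 0 { }.
    Root rose: left subtree has 1 node {sage}, right has 1 {poppy}.
  Root kale: left subtree has 1 node {ash}, right has 1 {rye}.

sage poppy rose aster ash rye kale lily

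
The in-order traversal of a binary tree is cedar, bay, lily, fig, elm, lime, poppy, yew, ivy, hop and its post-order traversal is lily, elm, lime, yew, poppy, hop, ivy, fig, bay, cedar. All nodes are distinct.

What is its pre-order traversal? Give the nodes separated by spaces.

cedar bay fig lily ivy poppy lime elm yew hop

The last element of post-order is the root; it splits in-order into left and right subtrees.
Root cedar: left subtree has 0 nodes { }, right has 9 {bay, lily, fig, elm, lime, poppy, yew, ivy, hop}.
  Root bay: left subtree has 0 nodes { }, right has 8 {lily, fig, elm, lime, poppy, yew, ivy, hop}.
    Root fig: left subtree has 1 node {lily}, right has 6 {elm, lime, poppy, yew, ivy, hop}.
      Root ivy: left subtree has 4 nodes {elm, lime, poppy, yew}, right has 1 {hop}.
        Root poppy: left subtree has 2 nodes {elm, lime}, right has 1 {yew}.
          Root lime: left subtree has 1 node {elm}, right has 0 { }.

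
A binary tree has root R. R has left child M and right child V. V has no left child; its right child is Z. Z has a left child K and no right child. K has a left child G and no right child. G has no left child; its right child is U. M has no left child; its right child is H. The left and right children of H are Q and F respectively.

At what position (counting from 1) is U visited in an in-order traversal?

In-order visits the left subtree, then the node, then the right subtree.
At R: go left to M.
  At M: no left child.
  Visit M.
  At M: go right to H.
    At H: go left to Q.
      Q is a leaf — visit Q.
    Visit H.
    At H: go right to F.
      F is a leaf — visit F.
Visit R.
At R: go right to V.
  At V: no left child.
  Visit V.
  At V: go right to Z.
    At Z: go left to K.
      At K: go left to G.
        At G: no left child.
        Visit G.
        At G: go right to U.
          U is a leaf — visit U.
      Visit K.
      At K: no right child.
    Visit Z.
    At Z: no right child.
Full in-order sequence: M, Q, H, F, R, V, G, U, K, Z.

8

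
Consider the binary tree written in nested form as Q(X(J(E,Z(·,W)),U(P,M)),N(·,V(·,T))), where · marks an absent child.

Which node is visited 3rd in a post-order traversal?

Z

Post-order visits the left subtree, then the right subtree, then the node.
At Q: go left to X.
  At X: go left to J.
    At J: go left to E.
      E is a leaf — visit E.
    At J: go right to Z.
      At Z: no left child.
      At Z: go right to W.
        W is a leaf — visit W.
      Visit Z.
    Visit J.
  At X: go right to U.
    At U: go left to P.
      P is a leaf — visit P.
    At U: go right to M.
      M is a leaf — visit M.
    Visit U.
  Visit X.
At Q: go right to N.
  At N: no left child.
  At N: go right to V.
    At V: no left child.
    At V: go right to T.
      T is a leaf — visit T.
    Visit V.
  Visit N.
Visit Q.
Full post-order sequence: E, W, Z, J, P, M, U, X, T, V, N, Q.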